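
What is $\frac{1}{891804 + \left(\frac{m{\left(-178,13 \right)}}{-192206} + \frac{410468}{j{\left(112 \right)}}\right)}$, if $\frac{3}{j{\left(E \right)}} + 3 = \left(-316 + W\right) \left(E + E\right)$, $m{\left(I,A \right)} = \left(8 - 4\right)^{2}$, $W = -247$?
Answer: $- \frac{288309}{4974627295298048} \approx -5.7956 \cdot 10^{-11}$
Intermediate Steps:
$m{\left(I,A \right)} = 16$ ($m{\left(I,A \right)} = 4^{2} = 16$)
$j{\left(E \right)} = \frac{3}{-3 - 1126 E}$ ($j{\left(E \right)} = \frac{3}{-3 + \left(-316 - 247\right) \left(E + E\right)} = \frac{3}{-3 - 563 \cdot 2 E} = \frac{3}{-3 - 1126 E}$)
$\frac{1}{891804 + \left(\frac{m{\left(-178,13 \right)}}{-192206} + \frac{410468}{j{\left(112 \right)}}\right)} = \frac{1}{891804 + \left(\frac{16}{-192206} + \frac{410468}{\left(-3\right) \frac{1}{3 + 1126 \cdot 112}}\right)} = \frac{1}{891804 + \left(16 \left(- \frac{1}{192206}\right) + \frac{410468}{\left(-3\right) \frac{1}{3 + 126112}}\right)} = \frac{1}{891804 + \left(- \frac{8}{96103} + \frac{410468}{\left(-3\right) \frac{1}{126115}}\right)} = \frac{1}{891804 + \left(- \frac{8}{96103} + \frac{410468}{- \frac{3}{126115}}\right)} = \frac{1}{891804 + \left(- \frac{8}{96103} + 410468 \left(- \frac{126115}{3}\right)\right)} = \frac{1}{891804 - \frac{4974884410417484}{288309}} = \frac{1}{- \frac{4974627295298048}{288309}} = - \frac{288309}{4974627295298048}$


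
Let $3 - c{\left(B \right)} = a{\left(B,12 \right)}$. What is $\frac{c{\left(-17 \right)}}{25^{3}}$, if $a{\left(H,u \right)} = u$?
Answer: $- \frac{9}{15625} \approx -0.000576$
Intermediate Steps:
$c{\left(B \right)} = -9$ ($c{\left(B \right)} = 3 - 12 = -9$)
$\frac{c{\left(-17 \right)}}{25^{3}} = - \frac{9}{25^{3}} = - \frac{9}{15625}$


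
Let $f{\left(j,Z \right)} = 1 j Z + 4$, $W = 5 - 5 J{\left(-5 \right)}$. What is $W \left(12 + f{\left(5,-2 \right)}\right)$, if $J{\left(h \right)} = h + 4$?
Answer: $60$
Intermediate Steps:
$J{\left(h \right)} = 4 + h$
$W = 10$ ($W = 5 - 5 \left(4 - 5\right) = 5 - -5 = 5 + 5 = 10$)
$f{\left(j,Z \right)} = 4 + Z j$ ($f{\left(j,Z \right)} = j Z + 4 = Z j + 4 = 4 + Z j$)
$W \left(12 + f{\left(5,-2 \right)}\right) = 10 \left(12 + \left(4 - 10\right)\right) = 10 \left(12 - 6\right) = 10 \cdot 6 = 60$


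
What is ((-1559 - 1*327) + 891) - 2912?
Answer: -3907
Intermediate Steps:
((-1559 - 1*327) + 891) - 2912 = ((-1559 - 327) + 891) - 2912 = (-1886 + 891) - 2912 = -995 - 2912 = -3907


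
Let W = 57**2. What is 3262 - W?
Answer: 13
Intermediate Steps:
W = 3249
3262 - W = 3262 - 1*3249 = 3262 - 3249 = 13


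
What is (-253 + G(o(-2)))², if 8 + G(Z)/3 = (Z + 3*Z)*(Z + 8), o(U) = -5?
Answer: 208849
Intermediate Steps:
G(Z) = -24 + 12*Z*(8 + Z) (G(Z) = -24 + 3*((Z + 3*Z)*(Z + 8)) = -24 + 3*((4*Z)*(8 + Z)) = -24 + 3*(4*Z*(8 + Z)) = -24 + 12*Z*(8 + Z))
(-253 + G(o(-2)))² = (-253 + (-24 + 12*(-5)² + 96*(-5)))² = (-253 + (-24 + 12*25 - 480))² = (-253 + (-24 + 300 - 480))² = (-253 - 204)² = (-457)² = 208849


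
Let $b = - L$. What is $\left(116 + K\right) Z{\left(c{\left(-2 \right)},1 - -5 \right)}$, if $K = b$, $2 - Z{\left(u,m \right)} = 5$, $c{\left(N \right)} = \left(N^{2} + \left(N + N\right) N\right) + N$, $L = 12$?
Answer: $-312$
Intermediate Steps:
$c{\left(N \right)} = N + 3 N^{2}$ ($c{\left(N \right)} = \left(N^{2} + 2 N N\right) + N = \left(N^{2} + 2 N^{2}\right) + N = 3 N^{2} + N = N + 3 N^{2}$)
$Z{\left(u,m \right)} = -3$ ($Z{\left(u,m \right)} = 2 - 5 = -3$)
$b = -12$ ($b = \left(-1\right) 12 = -12$)
$K = -12$
$\left(116 + K\right) Z{\left(c{\left(-2 \right)},1 - -5 \right)} = \left(116 - 12\right) \left(-3\right) = 104 \left(-3\right) = -312$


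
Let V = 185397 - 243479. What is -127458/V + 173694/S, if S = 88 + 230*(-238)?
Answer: -780665073/793574366 ≈ -0.98373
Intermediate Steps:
V = -58082
S = -54652 (S = 88 - 54740 = -54652)
-127458/V + 173694/S = -127458/(-58082) + 173694/(-54652) = -127458*(-1/58082) + 173694*(-1/54652) = 63729/29041 - 86847/27326 = -780665073/793574366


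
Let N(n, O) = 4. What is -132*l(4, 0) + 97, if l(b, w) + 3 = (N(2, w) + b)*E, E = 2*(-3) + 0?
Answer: 6829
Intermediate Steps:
E = -6 (E = -6 + 0 = -6)
l(b, w) = -27 - 6*b (l(b, w) = -3 + (4 + b)*(-6) = -3 + (-24 - 6*b) = -27 - 6*b)
-132*l(4, 0) + 97 = -132*(-27 - 6*4) + 97 = -132*(-27 - 24) + 97 = -132*(-51) + 97 = 6732 + 97 = 6829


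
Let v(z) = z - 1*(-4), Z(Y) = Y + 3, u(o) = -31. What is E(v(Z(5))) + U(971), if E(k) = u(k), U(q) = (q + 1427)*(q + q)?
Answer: 4656885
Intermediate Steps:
Z(Y) = 3 + Y
v(z) = 4 + z (v(z) = z + 4 = 4 + z)
U(q) = 2*q*(1427 + q) (U(q) = (1427 + q)*(2*q) = 2*q*(1427 + q))
E(k) = -31
E(v(Z(5))) + U(971) = -31 + 2*971*(1427 + 971) = -31 + 2*971*2398 = -31 + 4656916 = 4656885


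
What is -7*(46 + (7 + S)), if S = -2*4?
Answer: -315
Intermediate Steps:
S = -8
-7*(46 + (7 + S)) = -7*(46 + (7 - 8)) = -7*(46 - 1) = -7*45 = -315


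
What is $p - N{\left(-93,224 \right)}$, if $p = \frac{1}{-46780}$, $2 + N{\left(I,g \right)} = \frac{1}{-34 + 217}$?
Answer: $\frac{17074517}{8560740} \approx 1.9945$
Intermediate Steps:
$N{\left(I,g \right)} = - \frac{365}{183}$ ($N{\left(I,g \right)} = -2 + \frac{1}{-34 + 217} = -2 + \frac{1}{183} = - \frac{365}{183}$)
$p = - \frac{1}{46780} \approx -2.1377 \cdot 10^{-5}$
$p - N{\left(-93,224 \right)} = - \frac{1}{46780} - - \frac{365}{183} = - \frac{1}{46780} + \frac{365}{183} = \frac{17074517}{8560740}$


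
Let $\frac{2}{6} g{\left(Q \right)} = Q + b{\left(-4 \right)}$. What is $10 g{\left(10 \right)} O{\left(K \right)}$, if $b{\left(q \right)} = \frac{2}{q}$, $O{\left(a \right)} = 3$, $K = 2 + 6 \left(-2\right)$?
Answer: $855$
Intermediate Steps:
$K = -10$ ($K = 2 - 12 = -10$)
$g{\left(Q \right)} = - \frac{3}{2} + 3 Q$ ($g{\left(Q \right)} = 3 \left(Q + \frac{2}{-4}\right) = 3 \left(Q + 2 \left(- \frac{1}{4}\right)\right) = 3 \left(Q - \frac{1}{2}\right) = 3 \left(- \frac{1}{2} + Q\right) = - \frac{3}{2} + 3 Q$)
$10 g{\left(10 \right)} O{\left(K \right)} = 10 \left(- \frac{3}{2} + 3 \cdot 10\right) 3 = 10 \left(- \frac{3}{2} + 30\right) 3 = 10 \cdot \frac{57}{2} \cdot 3 = 285 \cdot 3 = 855$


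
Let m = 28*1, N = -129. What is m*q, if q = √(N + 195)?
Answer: 28*√66 ≈ 227.47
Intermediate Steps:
q = √66 (q = √(-129 + 195) = √66 ≈ 8.1240)
m = 28
m*q = 28*√66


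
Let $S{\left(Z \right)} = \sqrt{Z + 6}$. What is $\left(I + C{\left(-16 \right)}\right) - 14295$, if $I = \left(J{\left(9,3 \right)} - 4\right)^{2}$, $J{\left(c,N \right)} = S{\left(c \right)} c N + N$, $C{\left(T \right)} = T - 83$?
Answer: $-3458 - 54 \sqrt{15} \approx -3667.1$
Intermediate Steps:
$S{\left(Z \right)} = \sqrt{6 + Z}$
$C{\left(T \right)} = -83 + T$ ($C{\left(T \right)} = T - 83 = -83 + T$)
$J{\left(c,N \right)} = N + N c \sqrt{6 + c}$ ($J{\left(c,N \right)} = \sqrt{6 + c} c N + N = c \sqrt{6 + c} N + N = N c \sqrt{6 + c} + N = N + N c \sqrt{6 + c}$)
$I = \left(-1 + 27 \sqrt{15}\right)^{2}$ ($I = \left(3 \left(1 + 9 \sqrt{6 + 9}\right) - 4\right)^{2} = \left(3 \left(1 + 9 \sqrt{15}\right) - 4\right)^{2} = \left(\left(3 + 27 \sqrt{15}\right) - 4\right)^{2} = \left(-1 + 27 \sqrt{15}\right)^{2} \approx 10727.0$)
$\left(I + C{\left(-16 \right)}\right) - 14295 = \left(\left(10936 - 54 \sqrt{15}\right) - 99\right) - 14295 = \left(10837 - 54 \sqrt{15}\right) - 14295 = -3458 - 54 \sqrt{15}$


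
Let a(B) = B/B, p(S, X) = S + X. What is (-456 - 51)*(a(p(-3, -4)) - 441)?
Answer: 223080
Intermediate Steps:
a(B) = 1
(-456 - 51)*(a(p(-3, -4)) - 441) = (-456 - 51)*(1 - 441) = -507*(-440) = 223080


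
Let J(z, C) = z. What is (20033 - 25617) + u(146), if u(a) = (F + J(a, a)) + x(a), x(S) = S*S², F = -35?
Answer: 3106663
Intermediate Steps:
x(S) = S³
u(a) = -35 + a + a³ (u(a) = (-35 + a) + a³ = -35 + a + a³)
(20033 - 25617) + u(146) = (20033 - 25617) + (-35 + 146 + 146³) = -5584 + (-35 + 146 + 3112136) = -5584 + 3112247 = 3106663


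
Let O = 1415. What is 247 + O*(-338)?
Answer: -478023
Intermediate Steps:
247 + O*(-338) = 247 + 1415*(-338) = 247 - 478270 = -478023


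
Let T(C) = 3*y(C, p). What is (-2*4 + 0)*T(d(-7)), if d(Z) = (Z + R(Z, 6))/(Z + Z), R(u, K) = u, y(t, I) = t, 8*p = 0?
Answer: -24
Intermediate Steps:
p = 0 (p = (⅛)*0 = 0)
d(Z) = 1 (d(Z) = (Z + Z)/(Z + Z) = (2*Z)/((2*Z)) = (2*Z)*(1/(2*Z)) = 1)
T(C) = 3*C
(-2*4 + 0)*T(d(-7)) = (-2*4 + 0)*(3*1) = (-8 + 0)*3 = -8*3 = -24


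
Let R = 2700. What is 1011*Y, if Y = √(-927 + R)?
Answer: 3033*√197 ≈ 42570.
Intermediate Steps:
Y = 3*√197 (Y = √(-927 + 2700) = √1773 = 3*√197 ≈ 42.107)
1011*Y = 1011*(3*√197) = 3033*√197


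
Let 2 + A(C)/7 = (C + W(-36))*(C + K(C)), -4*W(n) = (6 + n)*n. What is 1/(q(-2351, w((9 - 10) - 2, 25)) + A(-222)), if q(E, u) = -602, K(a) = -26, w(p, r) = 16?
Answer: 1/853496 ≈ 1.1717e-6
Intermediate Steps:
W(n) = -n*(6 + n)/4 (W(n) = -(6 + n)*n/4 = -n*(6 + n)/4)
A(C) = -14 + 7*(-270 + C)*(-26 + C) (A(C) = -14 + 7*((C - ¼*(-36)*(6 - 36))*(C - 26)) = -14 + 7*((C - ¼*(-36)*(-30))*(-26 + C)) = -14 + 7*((C - 270)*(-26 + C)) = -14 + 7*((-270 + C)*(-26 + C)) = -14 + 7*(-270 + C)*(-26 + C))
1/(q(-2351, w((9 - 10) - 2, 25)) + A(-222)) = 1/(-602 + (49126 - 2072*(-222) + 7*(-222)²)) = 1/(-602 + (49126 + 459984 + 7*49284)) = 1/(-602 + (49126 + 459984 + 344988)) = 1/(-602 + 854098) = 1/853496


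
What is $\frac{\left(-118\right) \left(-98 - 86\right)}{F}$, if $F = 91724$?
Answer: $\frac{236}{997} \approx 0.23671$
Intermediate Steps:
$\frac{\left(-118\right) \left(-98 - 86\right)}{F} = \frac{\left(-118\right) \left(-98 - 86\right)}{91724} = \left(-118\right) \left(-184\right) \frac{1}{91724} = 21712 \cdot \frac{1}{91724} = \frac{236}{997}$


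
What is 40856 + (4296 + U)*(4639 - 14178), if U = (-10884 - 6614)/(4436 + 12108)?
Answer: -338561370425/8272 ≈ -4.0929e+7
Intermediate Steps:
U = -8749/8272 (U = -17498/16544 = -17498*1/16544 = -8749/8272 ≈ -1.0577)
40856 + (4296 + U)*(4639 - 14178) = 40856 + (4296 - 8749/8272)*(4639 - 14178) = 40856 + (35527763/8272)*(-9539) = 40856 - 338899331257/8272 = -338561370425/8272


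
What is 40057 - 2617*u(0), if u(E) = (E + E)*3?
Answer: 40057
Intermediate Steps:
u(E) = 6*E (u(E) = (2*E)*3 = 6*E)
40057 - 2617*u(0) = 40057 - 2617*6*0 = 40057 - 2617*0 = 40057 - 1*0 = 40057 + 0 = 40057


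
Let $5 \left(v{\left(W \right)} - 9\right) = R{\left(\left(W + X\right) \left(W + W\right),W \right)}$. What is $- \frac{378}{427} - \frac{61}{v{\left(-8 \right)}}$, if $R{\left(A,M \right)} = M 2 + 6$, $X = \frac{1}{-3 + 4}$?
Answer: $- \frac{4099}{427} \approx -9.5995$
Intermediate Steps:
$X = 1$ ($X = 1^{-1} = 1$)
$R{\left(A,M \right)} = 6 + 2 M$ ($R{\left(A,M \right)} = 2 M + 6 = 6 + 2 M$)
$v{\left(W \right)} = \frac{51}{5} + \frac{2 W}{5}$ ($v{\left(W \right)} = 9 + \frac{6 + 2 W}{5} = 9 + \left(\frac{6}{5} + \frac{2 W}{5}\right) = \frac{51}{5} + \frac{2 W}{5}$)
$- \frac{378}{427} - \frac{61}{v{\left(-8 \right)}} = - \frac{378}{427} - \frac{61}{\frac{51}{5} + \frac{2}{5} \left(-8\right)} = \left(-378\right) \frac{1}{427} - \frac{61}{\frac{51}{5} - \frac{16}{5}} = - \frac{54}{61} - \frac{61}{7} = - \frac{4099}{427}$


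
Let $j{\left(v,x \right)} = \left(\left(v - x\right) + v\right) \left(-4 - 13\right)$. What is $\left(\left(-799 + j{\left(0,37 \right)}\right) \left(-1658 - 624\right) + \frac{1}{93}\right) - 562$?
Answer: $\frac{36026155}{93} \approx 3.8738 \cdot 10^{5}$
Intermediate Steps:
$j{\left(v,x \right)} = - 34 v + 17 x$ ($j{\left(v,x \right)} = \left(- x + 2 v\right) \left(-17\right) = - 34 v + 17 x$)
$\left(\left(-799 + j{\left(0,37 \right)}\right) \left(-1658 - 624\right) + \frac{1}{93}\right) - 562 = \left(\left(-799 + \left(\left(-34\right) 0 + 17 \cdot 37\right)\right) \left(-1658 - 624\right) + \frac{1}{93}\right) - 562 = \left(\left(-799 + \left(0 + 629\right)\right) \left(-2282\right) + \frac{1}{93}\right) - 562 = \left(\left(-799 + 629\right) \left(-2282\right) + \frac{1}{93}\right) - 562 = \left(\left(-170\right) \left(-2282\right) + \frac{1}{93}\right) - 562 = \left(387940 + \frac{1}{93}\right) - 562 = \frac{36078421}{93} - 562 = \frac{36026155}{93}$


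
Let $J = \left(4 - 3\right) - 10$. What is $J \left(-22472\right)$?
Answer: $202248$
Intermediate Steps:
$J = -9$ ($J = 1 - 10 = -9$)
$J \left(-22472\right) = \left(-9\right) \left(-22472\right) = 202248$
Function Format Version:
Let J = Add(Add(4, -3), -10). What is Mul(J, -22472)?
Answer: 202248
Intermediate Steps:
J = -9 (J = Add(1, -10) = -9)
Mul(J, -22472) = Mul(-9, -22472) = 202248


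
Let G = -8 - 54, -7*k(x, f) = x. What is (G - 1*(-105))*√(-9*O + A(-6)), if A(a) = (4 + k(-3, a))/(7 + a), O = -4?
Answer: 43*√1981/7 ≈ 273.41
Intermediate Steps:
k(x, f) = -x/7
A(a) = 31/(7*(7 + a)) (A(a) = (4 - ⅐*(-3))/(7 + a) = (4 + 3/7)/(7 + a) = 31/(7*(7 + a)))
G = -62
(G - 1*(-105))*√(-9*O + A(-6)) = (-62 - 1*(-105))*√(-9*(-4) + 31/(7*(7 - 6))) = (-62 + 105)*√(36 + (31/7)/1) = 43*√(36 + (31/7)*1) = 43*√(36 + 31/7) = 43*√(283/7) = 43*(√1981/7) = 43*√1981/7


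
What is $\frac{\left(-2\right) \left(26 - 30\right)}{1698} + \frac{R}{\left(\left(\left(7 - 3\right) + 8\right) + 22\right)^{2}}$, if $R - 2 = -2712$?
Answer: $- \frac{1148083}{490722} \approx -2.3396$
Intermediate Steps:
$R = -2710$ ($R = 2 - 2712 = -2710$)
$\frac{\left(-2\right) \left(26 - 30\right)}{1698} + \frac{R}{\left(\left(\left(7 - 3\right) + 8\right) + 22\right)^{2}} = \frac{\left(-2\right) \left(26 - 30\right)}{1698} - \frac{2710}{\left(\left(\left(7 - 3\right) + 8\right) + 22\right)^{2}} = \left(-2\right) \left(-4\right) \frac{1}{1698} - \frac{2710}{\left(\left(4 + 8\right) + 22\right)^{2}} = 8 \cdot \frac{1}{1698} - \frac{2710}{\left(12 + 22\right)^{2}} = \frac{4}{849} - \frac{2710}{34^{2}} = \frac{4}{849} - \frac{2710}{1156} = \frac{4}{849} - \frac{1355}{578} = - \frac{1148083}{490722}$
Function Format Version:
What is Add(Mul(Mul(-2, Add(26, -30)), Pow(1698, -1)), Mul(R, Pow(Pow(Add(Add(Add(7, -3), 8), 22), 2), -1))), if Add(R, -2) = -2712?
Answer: Rational(-1148083, 490722) ≈ -2.3396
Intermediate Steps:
R = -2710 (R = Add(2, -2712) = -2710)
Add(Mul(Mul(-2, Add(26, -30)), Pow(1698, -1)), Mul(R, Pow(Pow(Add(Add(Add(7, -3), 8), 22), 2), -1))) = Add(Mul(Mul(-2, Add(26, -30)), Pow(1698, -1)), Mul(-2710, Pow(Pow(Add(Add(Add(7, -3), 8), 22), 2), -1))) = Add(Mul(Mul(-2, -4), Rational(1, 1698)), Mul(-2710, Pow(Pow(Add(Add(4, 8), 22), 2), -1))) = Add(Mul(8, Rational(1, 1698)), Mul(-2710, Pow(Pow(Add(12, 22), 2), -1))) = Add(Rational(4, 849), Mul(-2710, Pow(Pow(34, 2), -1))) = Add(Rational(4, 849), Mul(-2710, Pow(1156, -1))) = Add(Rational(4, 849), Mul(-2710, Rational(1, 1156))) = Add(Rational(4, 849), Rational(-1355, 578)) = Rational(-1148083, 490722)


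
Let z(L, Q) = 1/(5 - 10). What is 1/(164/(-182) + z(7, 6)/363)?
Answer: -165165/148921 ≈ -1.1091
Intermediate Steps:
z(L, Q) = -1/5 (z(L, Q) = 1/(-5) = -1/5)
1/(164/(-182) + z(7, 6)/363) = 1/(164/(-182) - 1/5/363) = 1/(164*(-1/182) - 1/5*1/363) = 1/(-82/91 - 1/1815) = 1/(-148921/165165) = -165165/148921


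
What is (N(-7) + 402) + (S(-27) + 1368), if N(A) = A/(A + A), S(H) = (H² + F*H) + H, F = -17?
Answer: 5863/2 ≈ 2931.5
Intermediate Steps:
S(H) = H² - 16*H (S(H) = (H² - 17*H) + H = H² - 16*H)
N(A) = ½ (N(A) = A/((2*A)) = A*(1/(2*A)) = ½)
(N(-7) + 402) + (S(-27) + 1368) = (½ + 402) + (-27*(-16 - 27) + 1368) = 805/2 + (-27*(-43) + 1368) = 805/2 + (1161 + 1368) = 805/2 + 2529 = 5863/2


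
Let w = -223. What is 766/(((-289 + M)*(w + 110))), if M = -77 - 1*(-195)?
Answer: 766/19323 ≈ 0.039642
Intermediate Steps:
M = 118 (M = -77 + 195 = 118)
766/(((-289 + M)*(w + 110))) = 766/(((-289 + 118)*(-223 + 110))) = 766/((-171*(-113))) = 766/19323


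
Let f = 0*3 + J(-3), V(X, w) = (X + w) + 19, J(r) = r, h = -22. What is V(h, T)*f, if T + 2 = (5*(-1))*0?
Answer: 15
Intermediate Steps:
T = -2 (T = -2 + (5*(-1))*0 = -2 - 5*0 = -2 + 0 = -2)
V(X, w) = 19 + X + w
f = -3 (f = 0*3 - 3 = 0 - 3 = -3)
V(h, T)*f = (19 - 22 - 2)*(-3) = -5*(-3) = 15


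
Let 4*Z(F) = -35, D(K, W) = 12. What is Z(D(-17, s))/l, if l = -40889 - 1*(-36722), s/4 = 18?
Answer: 35/16668 ≈ 0.0020998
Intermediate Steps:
s = 72 (s = 4*18 = 72)
Z(F) = -35/4 (Z(F) = (¼)*(-35) = -35/4)
l = -4167 (l = -40889 + 36722 = -4167)
Z(D(-17, s))/l = -35/4/(-4167) = -35/4*(-1/4167) = 35/16668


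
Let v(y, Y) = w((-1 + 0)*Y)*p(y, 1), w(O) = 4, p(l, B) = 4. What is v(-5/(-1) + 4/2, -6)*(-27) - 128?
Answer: -560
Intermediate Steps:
v(y, Y) = 16 (v(y, Y) = 4*4 = 16)
v(-5/(-1) + 4/2, -6)*(-27) - 128 = 16*(-27) - 128 = -432 - 128 = -560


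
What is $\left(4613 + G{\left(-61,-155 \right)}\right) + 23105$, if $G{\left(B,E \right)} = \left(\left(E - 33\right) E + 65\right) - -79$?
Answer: $57002$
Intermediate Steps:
$G{\left(B,E \right)} = 144 + E \left(-33 + E\right)$ ($G{\left(B,E \right)} = \left(\left(E - 33\right) E + 65\right) + 79 = \left(\left(-33 + E\right) E + 65\right) + 79 = \left(E \left(-33 + E\right) + 65\right) + 79 = \left(65 + E \left(-33 + E\right)\right) + 79 = 144 + E \left(-33 + E\right)$)
$\left(4613 + G{\left(-61,-155 \right)}\right) + 23105 = \left(4613 + \left(144 + \left(-155\right)^{2} - -5115\right)\right) + 23105 = \left(4613 + \left(144 + 24025 + 5115\right)\right) + 23105 = \left(4613 + 29284\right) + 23105 = 33897 + 23105 = 57002$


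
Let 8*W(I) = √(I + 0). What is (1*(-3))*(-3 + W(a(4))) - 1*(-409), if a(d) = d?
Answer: 1669/4 ≈ 417.25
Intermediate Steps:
W(I) = √I/8 (W(I) = √(I + 0)/8 = √I/8)
(1*(-3))*(-3 + W(a(4))) - 1*(-409) = (1*(-3))*(-3 + √4/8) - 1*(-409) = -3*(-3 + (⅛)*2) + 409 = -3*(-3 + ¼) + 409 = -3*(-11/4) + 409 = 33/4 + 409 = 1669/4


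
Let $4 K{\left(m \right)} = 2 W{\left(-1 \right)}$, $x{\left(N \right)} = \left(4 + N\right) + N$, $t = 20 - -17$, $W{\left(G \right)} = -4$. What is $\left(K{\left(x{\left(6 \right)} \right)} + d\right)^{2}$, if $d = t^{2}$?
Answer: $1868689$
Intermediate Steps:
$t = 37$ ($t = 20 + 17 = 37$)
$x{\left(N \right)} = 4 + 2 N$
$d = 1369$ ($d = 37^{2} = 1369$)
$K{\left(m \right)} = -2$ ($K{\left(m \right)} = \frac{2 \left(-4\right)}{4} = \frac{1}{4} \left(-8\right) = -2$)
$\left(K{\left(x{\left(6 \right)} \right)} + d\right)^{2} = \left(-2 + 1369\right)^{2} = 1367^{2} = 1868689$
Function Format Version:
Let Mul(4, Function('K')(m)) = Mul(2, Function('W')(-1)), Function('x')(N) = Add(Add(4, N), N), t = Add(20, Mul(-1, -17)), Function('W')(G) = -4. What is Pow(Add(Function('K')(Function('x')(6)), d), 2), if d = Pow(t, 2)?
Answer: 1868689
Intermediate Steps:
t = 37 (t = Add(20, 17) = 37)
Function('x')(N) = Add(4, Mul(2, N))
d = 1369 (d = Pow(37, 2) = 1369)
Function('K')(m) = -2 (Function('K')(m) = Mul(Rational(1, 4), Mul(2, -4)) = Mul(Rational(1, 4), -8) = -2)
Pow(Add(Function('K')(Function('x')(6)), d), 2) = Pow(Add(-2, 1369), 2) = Pow(1367, 2) = 1868689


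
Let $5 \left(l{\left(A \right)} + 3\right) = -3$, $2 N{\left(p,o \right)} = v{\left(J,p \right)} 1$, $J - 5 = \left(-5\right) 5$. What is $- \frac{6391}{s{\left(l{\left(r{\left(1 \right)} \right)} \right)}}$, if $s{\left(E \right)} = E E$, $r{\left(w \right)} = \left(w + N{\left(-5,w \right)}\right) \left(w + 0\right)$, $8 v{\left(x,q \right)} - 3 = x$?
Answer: $- \frac{159775}{324} \approx -493.13$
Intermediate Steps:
$J = -20$ ($J = 5 - 25 = -20$)
$v{\left(x,q \right)} = \frac{3}{8} + \frac{x}{8}$
$N{\left(p,o \right)} = - \frac{17}{16}$ ($N{\left(p,o \right)} = \frac{\left(\frac{3}{8} + \frac{1}{8} \left(-20\right)\right) 1}{2} = \frac{\left(\frac{3}{8} - \frac{5}{2}\right) 1}{2} = \frac{\left(- \frac{17}{8}\right) 1}{2} = \frac{1}{2} \left(- \frac{17}{8}\right) = - \frac{17}{16}$)
$r{\left(w \right)} = w \left(- \frac{17}{16} + w\right)$ ($r{\left(w \right)} = \left(w - \frac{17}{16}\right) \left(w + 0\right) = \left(- \frac{17}{16} + w\right) w = w \left(- \frac{17}{16} + w\right)$)
$l{\left(A \right)} = - \frac{18}{5}$ ($l{\left(A \right)} = -3 + \frac{1}{5} \left(-3\right) = -3 - \frac{3}{5} = - \frac{18}{5}$)
$s{\left(E \right)} = E^{2}$
$- \frac{6391}{s{\left(l{\left(r{\left(1 \right)} \right)} \right)}} = - \frac{6391}{\left(- \frac{18}{5}\right)^{2}} = - \frac{6391}{\frac{324}{25}} = \left(-6391\right) \frac{25}{324} = - \frac{159775}{324}$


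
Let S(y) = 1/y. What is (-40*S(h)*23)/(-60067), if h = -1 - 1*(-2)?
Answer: 920/60067 ≈ 0.015316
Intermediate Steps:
h = 1 (h = -1 + 2 = 1)
(-40*S(h)*23)/(-60067) = (-40/1*23)/(-60067) = (-40*1*23)*(-1/60067) = -40*23*(-1/60067) = -920*(-1/60067) = 920/60067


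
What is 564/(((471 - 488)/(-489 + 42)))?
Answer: 252108/17 ≈ 14830.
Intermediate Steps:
564/(((471 - 488)/(-489 + 42))) = 564/((-17/(-447))) = 564/((-17*(-1/447))) = 564/(17/447) = 564*(447/17) = 252108/17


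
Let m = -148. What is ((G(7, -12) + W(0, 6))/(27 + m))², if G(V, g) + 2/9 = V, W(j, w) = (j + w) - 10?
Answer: 625/1185921 ≈ 0.00052702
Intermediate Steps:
W(j, w) = -10 + j + w
G(V, g) = -2/9 + V
((G(7, -12) + W(0, 6))/(27 + m))² = (((-2/9 + 7) + (-10 + 0 + 6))/(27 - 148))² = ((61/9 - 4)/(-121))² = ((25/9)*(-1/121))² = (-25/1089)² = 625/1185921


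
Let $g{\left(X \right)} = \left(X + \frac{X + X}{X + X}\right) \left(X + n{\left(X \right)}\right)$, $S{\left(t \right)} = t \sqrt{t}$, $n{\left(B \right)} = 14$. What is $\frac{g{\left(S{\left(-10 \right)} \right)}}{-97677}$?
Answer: $\frac{986}{97677} + \frac{50 i \sqrt{10}}{32559} \approx 0.010094 + 0.0048562 i$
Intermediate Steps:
$S{\left(t \right)} = t^{\frac{3}{2}}$
$g{\left(X \right)} = \left(1 + X\right) \left(14 + X\right)$ ($g{\left(X \right)} = \left(X + \frac{X + X}{X + X}\right) \left(X + 14\right) = \left(X + \frac{2 X}{2 X}\right) \left(14 + X\right) = \left(X + 2 X \frac{1}{2 X}\right) \left(14 + X\right) = \left(X + 1\right) \left(14 + X\right) = \left(1 + X\right) \left(14 + X\right)$)
$\frac{g{\left(S{\left(-10 \right)} \right)}}{-97677} = \frac{14 + \left(\left(-10\right)^{\frac{3}{2}}\right)^{2} + 15 \left(-10\right)^{\frac{3}{2}}}{-97677} = \left(14 + \left(- 10 i \sqrt{10}\right)^{2} + 15 \left(- 10 i \sqrt{10}\right)\right) \left(- \frac{1}{97677}\right) = \left(14 - 1000 - 150 i \sqrt{10}\right) \left(- \frac{1}{97677}\right) = \left(-986 - 150 i \sqrt{10}\right) \left(- \frac{1}{97677}\right) = \frac{986}{97677} + \frac{50 i \sqrt{10}}{32559}$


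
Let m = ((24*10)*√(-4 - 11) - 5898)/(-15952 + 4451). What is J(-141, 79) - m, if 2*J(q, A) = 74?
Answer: 419639/11501 + 240*I*√15/11501 ≈ 36.487 + 0.08082*I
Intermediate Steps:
J(q, A) = 37 (J(q, A) = (½)*74 = 37)
m = 5898/11501 - 240*I*√15/11501 (m = (240*√(-15) - 5898)/(-11501) = (240*(I*√15) - 5898)*(-1/11501) = (240*I*√15 - 5898)*(-1/11501) = (-5898 + 240*I*√15)*(-1/11501) = 5898/11501 - 240*I*√15/11501 ≈ 0.51283 - 0.08082*I)
J(-141, 79) - m = 37 - (5898/11501 - 240*I*√15/11501) = 37 + (-5898/11501 + 240*I*√15/11501) = 419639/11501 + 240*I*√15/11501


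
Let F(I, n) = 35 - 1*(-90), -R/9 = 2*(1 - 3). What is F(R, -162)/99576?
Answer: 125/99576 ≈ 0.0012553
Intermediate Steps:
R = 36 (R = -18*(1 - 3) = -18*(-2) = -9*(-4) = 36)
F(I, n) = 125 (F(I, n) = 35 + 90 = 125)
F(R, -162)/99576 = 125/99576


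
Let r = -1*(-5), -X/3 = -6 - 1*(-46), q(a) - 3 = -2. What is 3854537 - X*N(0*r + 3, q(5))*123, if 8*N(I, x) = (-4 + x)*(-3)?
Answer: 3871142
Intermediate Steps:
q(a) = 1 (q(a) = 3 - 2 = 1)
X = -120 (X = -3*(-6 - 1*(-46)) = -3*(-6 + 46) = -3*40 = -120)
r = 5
N(I, x) = 3/2 - 3*x/8 (N(I, x) = ((-4 + x)*(-3))/8 = (12 - 3*x)/8 = 3/2 - 3*x/8)
3854537 - X*N(0*r + 3, q(5))*123 = 3854537 - (-120*(3/2 - 3/8*1))*123 = 3854537 - (-120*(3/2 - 3/8))*123 = 3854537 - (-120*9/8)*123 = 3854537 - (-135)*123 = 3854537 - 1*(-16605) = 3854537 + 16605 = 3871142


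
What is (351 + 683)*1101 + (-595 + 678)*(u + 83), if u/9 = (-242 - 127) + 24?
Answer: 887608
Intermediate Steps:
u = -3105 (u = 9*((-242 - 127) + 24) = 9*(-369 + 24) = 9*(-345) = -3105)
(351 + 683)*1101 + (-595 + 678)*(u + 83) = (351 + 683)*1101 + (-595 + 678)*(-3105 + 83) = 1034*1101 + 83*(-3022) = 1138434 - 250826 = 887608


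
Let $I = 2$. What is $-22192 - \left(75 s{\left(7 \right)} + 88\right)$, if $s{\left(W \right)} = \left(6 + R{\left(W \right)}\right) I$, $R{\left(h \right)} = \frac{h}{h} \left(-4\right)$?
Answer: $-22580$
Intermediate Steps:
$R{\left(h \right)} = -4$ ($R{\left(h \right)} = 1 \left(-4\right) = -4$)
$s{\left(W \right)} = 4$ ($s{\left(W \right)} = \left(6 - 4\right) 2 = 2 \cdot 2 = 4$)
$-22192 - \left(75 s{\left(7 \right)} + 88\right) = -22192 - \left(75 \cdot 4 + 88\right) = -22192 - \left(300 + 88\right) = -22192 - 388 = -22580$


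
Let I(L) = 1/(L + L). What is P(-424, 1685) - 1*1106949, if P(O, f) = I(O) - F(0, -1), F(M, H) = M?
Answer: -938692753/848 ≈ -1.1069e+6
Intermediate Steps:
I(L) = 1/(2*L)
P(O, f) = 1/(2*O) (P(O, f) = 1/(2*O) - 1*0 = 1/(2*O) + 0 = 1/(2*O))
P(-424, 1685) - 1*1106949 = (1/2)/(-424) - 1*1106949 = (1/2)*(-1/424) - 1106949 = -1/848 - 1106949 = -938692753/848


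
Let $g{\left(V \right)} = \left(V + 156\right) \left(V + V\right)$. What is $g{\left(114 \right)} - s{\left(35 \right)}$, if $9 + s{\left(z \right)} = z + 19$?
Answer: $61515$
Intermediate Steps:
$s{\left(z \right)} = 10 + z$ ($s{\left(z \right)} = -9 + \left(z + 19\right) = -9 + \left(19 + z\right) = 10 + z$)
$g{\left(V \right)} = 2 V \left(156 + V\right)$ ($g{\left(V \right)} = \left(156 + V\right) 2 V = 2 V \left(156 + V\right)$)
$g{\left(114 \right)} - s{\left(35 \right)} = 2 \cdot 114 \left(156 + 114\right) - \left(10 + 35\right) = 2 \cdot 114 \cdot 270 - 45 = 61560 - 45 = 61515$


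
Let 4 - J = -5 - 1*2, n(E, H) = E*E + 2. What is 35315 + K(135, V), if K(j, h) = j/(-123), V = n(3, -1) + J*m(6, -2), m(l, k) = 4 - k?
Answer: 1447870/41 ≈ 35314.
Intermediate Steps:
n(E, H) = 2 + E² (n(E, H) = E² + 2 = 2 + E²)
J = 11 (J = 4 - (-5 - 1*2) = 4 - (-5 - 2) = 4 - 1*(-7) = 4 + 7 = 11)
V = 77 (V = (2 + 3²) + 11*(4 - 1*(-2)) = (2 + 9) + 11*(4 + 2) = 11 + 11*6 = 11 + 66 = 77)
K(j, h) = -j/123 (K(j, h) = j*(-1/123) = -j/123)
35315 + K(135, V) = 35315 - 1/123*135 = 35315 - 45/41 = 1447870/41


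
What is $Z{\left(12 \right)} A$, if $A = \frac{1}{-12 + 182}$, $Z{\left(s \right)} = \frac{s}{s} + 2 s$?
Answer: $\frac{5}{34} \approx 0.14706$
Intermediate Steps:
$Z{\left(s \right)} = 1 + 2 s$
$A = \frac{1}{170} \approx 0.0058824$
$Z{\left(12 \right)} A = \left(1 + 2 \cdot 12\right) \frac{1}{170} = \left(1 + 24\right) \frac{1}{170} = 25 \cdot \frac{1}{170} = \frac{5}{34}$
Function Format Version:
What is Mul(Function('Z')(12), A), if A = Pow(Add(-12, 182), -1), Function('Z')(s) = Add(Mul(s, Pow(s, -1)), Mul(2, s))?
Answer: Rational(5, 34) ≈ 0.14706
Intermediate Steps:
Function('Z')(s) = Add(1, Mul(2, s))
A = Rational(1, 170) (A = Pow(170, -1) = Rational(1, 170) ≈ 0.0058824)
Mul(Function('Z')(12), A) = Mul(Add(1, Mul(2, 12)), Rational(1, 170)) = Mul(Add(1, 24), Rational(1, 170)) = Mul(25, Rational(1, 170)) = Rational(5, 34)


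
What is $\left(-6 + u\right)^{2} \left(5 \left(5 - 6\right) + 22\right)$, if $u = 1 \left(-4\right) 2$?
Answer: $3332$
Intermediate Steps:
$u = -8$ ($u = \left(-4\right) 2 = -8$)
$\left(-6 + u\right)^{2} \left(5 \left(5 - 6\right) + 22\right) = \left(-6 - 8\right)^{2} \left(5 \left(5 - 6\right) + 22\right) = \left(-14\right)^{2} \left(5 \left(-1\right) + 22\right) = 196 \left(-5 + 22\right) = 196 \cdot 17 = 3332$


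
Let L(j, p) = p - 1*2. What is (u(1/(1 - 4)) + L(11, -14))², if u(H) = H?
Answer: 2401/9 ≈ 266.78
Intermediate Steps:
L(j, p) = -2 + p (L(j, p) = p - 2 = -2 + p)
(u(1/(1 - 4)) + L(11, -14))² = (1/(1 - 4) + (-2 - 14))² = (1/(-3) - 16)² = (-⅓ - 16)² = (-49/3)² = 2401/9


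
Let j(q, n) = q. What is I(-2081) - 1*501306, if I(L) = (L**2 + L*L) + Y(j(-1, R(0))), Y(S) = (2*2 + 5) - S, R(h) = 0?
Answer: 8159826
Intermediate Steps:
Y(S) = 9 - S (Y(S) = (4 + 5) - S = 9 - S)
I(L) = 10 + 2*L**2 (I(L) = (L**2 + L*L) + (9 - 1*(-1)) = (L**2 + L**2) + (9 + 1) = 2*L**2 + 10 = 10 + 2*L**2)
I(-2081) - 1*501306 = (10 + 2*(-2081)**2) - 1*501306 = (10 + 2*4330561) - 501306 = (10 + 8661122) - 501306 = 8661132 - 501306 = 8159826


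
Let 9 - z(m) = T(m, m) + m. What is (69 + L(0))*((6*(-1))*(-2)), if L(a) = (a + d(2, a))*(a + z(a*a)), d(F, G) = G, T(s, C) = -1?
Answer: 828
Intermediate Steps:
z(m) = 10 - m (z(m) = 9 - (-1 + m) = 9 + (1 - m) = 10 - m)
L(a) = 2*a*(10 + a - a**2) (L(a) = (a + a)*(a + (10 - a*a)) = (2*a)*(a + (10 - a**2)) = (2*a)*(10 + a - a**2) = 2*a*(10 + a - a**2))
(69 + L(0))*((6*(-1))*(-2)) = (69 + 2*0*(10 + 0 - 1*0**2))*((6*(-1))*(-2)) = (69 + 2*0*(10 + 0 - 1*0))*(-6*(-2)) = (69 + 2*0*(10 + 0 + 0))*12 = (69 + 2*0*10)*12 = (69 + 0)*12 = 69*12 = 828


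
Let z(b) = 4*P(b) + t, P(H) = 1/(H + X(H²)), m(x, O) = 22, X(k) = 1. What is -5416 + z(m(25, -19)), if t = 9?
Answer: -124357/23 ≈ -5406.8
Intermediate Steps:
P(H) = 1/(1 + H) (P(H) = 1/(H + 1) = 1/(1 + H))
z(b) = 9 + 4/(1 + b) (z(b) = 4/(1 + b) + 9 = 9 + 4/(1 + b))
-5416 + z(m(25, -19)) = -5416 + (13 + 9*22)/(1 + 22) = -5416 + (13 + 198)/23 = -5416 + (1/23)*211 = -5416 + 211/23 = -124357/23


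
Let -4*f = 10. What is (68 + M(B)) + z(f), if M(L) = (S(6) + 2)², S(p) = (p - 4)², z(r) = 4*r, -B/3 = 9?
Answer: 94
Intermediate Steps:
f = -5/2 (f = -¼*10 = -5/2 ≈ -2.5000)
B = -27 (B = -3*9 = -27)
S(p) = (-4 + p)²
M(L) = 36 (M(L) = ((-4 + 6)² + 2)² = (2² + 2)² = (4 + 2)² = 6² = 36)
(68 + M(B)) + z(f) = (68 + 36) + 4*(-5/2) = 104 - 10 = 94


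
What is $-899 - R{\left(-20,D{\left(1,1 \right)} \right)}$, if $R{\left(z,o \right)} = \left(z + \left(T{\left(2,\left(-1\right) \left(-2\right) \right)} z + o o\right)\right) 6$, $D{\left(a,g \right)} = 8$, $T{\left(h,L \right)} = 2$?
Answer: $-923$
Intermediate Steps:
$R{\left(z,o \right)} = 6 o^{2} + 18 z$ ($R{\left(z,o \right)} = \left(z + \left(2 z + o o\right)\right) 6 = \left(z + \left(2 z + o^{2}\right)\right) 6 = \left(z + \left(o^{2} + 2 z\right)\right) 6 = \left(o^{2} + 3 z\right) 6 = 6 o^{2} + 18 z$)
$-899 - R{\left(-20,D{\left(1,1 \right)} \right)} = -899 - \left(6 \cdot 8^{2} + 18 \left(-20\right)\right) = -899 - \left(6 \cdot 64 - 360\right) = -899 - \left(384 - 360\right) = -899 - 24 = -923$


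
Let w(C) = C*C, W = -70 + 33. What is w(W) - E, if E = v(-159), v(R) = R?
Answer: 1528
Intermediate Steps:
E = -159
W = -37
w(C) = C²
w(W) - E = (-37)² - 1*(-159) = 1369 + 159 = 1528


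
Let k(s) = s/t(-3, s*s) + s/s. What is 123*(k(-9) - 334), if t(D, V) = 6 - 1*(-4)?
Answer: -410697/10 ≈ -41070.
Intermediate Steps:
t(D, V) = 10 (t(D, V) = 6 + 4 = 10)
k(s) = 1 + s/10 (k(s) = s/10 + s/s = s*(1/10) + 1 = s/10 + 1 = 1 + s/10)
123*(k(-9) - 334) = 123*((1 + (1/10)*(-9)) - 334) = 123*((1 - 9/10) - 334) = 123*(1/10 - 334) = 123*(-3339/10) = -410697/10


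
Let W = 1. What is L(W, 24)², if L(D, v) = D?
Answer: 1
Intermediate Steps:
L(W, 24)² = 1² = 1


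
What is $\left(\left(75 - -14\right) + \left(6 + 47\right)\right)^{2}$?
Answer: $20164$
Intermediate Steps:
$\left(\left(75 - -14\right) + \left(6 + 47\right)\right)^{2} = \left(\left(75 + 14\right) + 53\right)^{2} = \left(89 + 53\right)^{2} = 142^{2} = 20164$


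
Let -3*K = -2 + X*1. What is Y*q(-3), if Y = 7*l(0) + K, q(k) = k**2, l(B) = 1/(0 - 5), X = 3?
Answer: -78/5 ≈ -15.600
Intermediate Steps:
l(B) = -1/5 (l(B) = 1/(-5) = -1/5)
K = -1/3 (K = -(-2 + 3*1)/3 = -(-2 + 3)/3 = -1/3*1 = -1/3 ≈ -0.33333)
Y = -26/15 (Y = 7*(-1/5) - 1/3 = -7/5 - 1/3 = -26/15 ≈ -1.7333)
Y*q(-3) = -26/15*(-3)**2 = -26/15*9 = -78/5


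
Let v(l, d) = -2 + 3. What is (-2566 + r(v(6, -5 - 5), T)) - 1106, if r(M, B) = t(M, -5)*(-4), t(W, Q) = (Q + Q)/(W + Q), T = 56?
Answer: -3682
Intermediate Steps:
v(l, d) = 1
t(W, Q) = 2*Q/(Q + W) (t(W, Q) = (2*Q)/(Q + W) = 2*Q/(Q + W))
r(M, B) = 40/(-5 + M) (r(M, B) = (2*(-5)/(-5 + M))*(-4) = -10/(-5 + M)*(-4) = 40/(-5 + M))
(-2566 + r(v(6, -5 - 5), T)) - 1106 = (-2566 + 40/(-5 + 1)) - 1106 = (-2566 + 40/(-4)) - 1106 = (-2566 + 40*(-1/4)) - 1106 = (-2566 - 10) - 1106 = -2576 - 1106 = -3682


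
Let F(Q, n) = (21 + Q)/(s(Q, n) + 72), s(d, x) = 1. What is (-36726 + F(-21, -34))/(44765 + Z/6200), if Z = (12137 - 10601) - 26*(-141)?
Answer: -113850600/138774101 ≈ -0.82040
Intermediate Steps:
Z = 5202 (Z = 1536 + 3666 = 5202)
F(Q, n) = 21/73 + Q/73 (F(Q, n) = (21 + Q)/(1 + 72) = (21 + Q)/73 = (21 + Q)*(1/73) = 21/73 + Q/73)
(-36726 + F(-21, -34))/(44765 + Z/6200) = (-36726 + (21/73 + (1/73)*(-21)))/(44765 + 5202/6200) = (-36726 + (21/73 - 21/73))/(44765 + 5202*(1/6200)) = (-36726 + 0)/(44765 + 2601/3100) = -36726/138774101/3100 = -36726*3100/138774101 = -113850600/138774101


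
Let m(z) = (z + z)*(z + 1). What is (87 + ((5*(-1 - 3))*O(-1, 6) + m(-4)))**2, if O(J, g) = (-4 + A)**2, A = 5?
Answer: 8281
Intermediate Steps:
m(z) = 2*z*(1 + z) (m(z) = (2*z)*(1 + z) = 2*z*(1 + z))
O(J, g) = 1 (O(J, g) = (-4 + 5)**2 = 1**2 = 1)
(87 + ((5*(-1 - 3))*O(-1, 6) + m(-4)))**2 = (87 + ((5*(-1 - 3))*1 + 2*(-4)*(1 - 4)))**2 = (87 + ((5*(-4))*1 + 2*(-4)*(-3)))**2 = (87 + (-20*1 + 24))**2 = (87 + (-20 + 24))**2 = (87 + 4)**2 = 91**2 = 8281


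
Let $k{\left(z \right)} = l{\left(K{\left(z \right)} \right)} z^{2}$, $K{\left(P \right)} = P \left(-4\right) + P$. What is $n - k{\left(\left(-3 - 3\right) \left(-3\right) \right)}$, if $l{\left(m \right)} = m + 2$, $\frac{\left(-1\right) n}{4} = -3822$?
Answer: $32136$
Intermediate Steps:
$n = 15288$ ($n = \left(-4\right) \left(-3822\right) = 15288$)
$K{\left(P \right)} = - 3 P$ ($K{\left(P \right)} = - 4 P + P = - 3 P$)
$l{\left(m \right)} = 2 + m$
$k{\left(z \right)} = z^{2} \left(2 - 3 z\right)$ ($k{\left(z \right)} = \left(2 - 3 z\right) z^{2} = z^{2} \left(2 - 3 z\right)$)
$n - k{\left(\left(-3 - 3\right) \left(-3\right) \right)} = 15288 - \left(\left(-3 - 3\right) \left(-3\right)\right)^{2} \left(2 - 3 \left(-3 - 3\right) \left(-3\right)\right) = 15288 - \left(\left(-6\right) \left(-3\right)\right)^{2} \left(2 - 3 \left(\left(-6\right) \left(-3\right)\right)\right) = 15288 - 18^{2} \left(2 - 54\right) = 15288 - 324 \left(2 - 54\right) = 15288 - 324 \left(-52\right) = 15288 - -16848 = 15288 + 16848 = 32136$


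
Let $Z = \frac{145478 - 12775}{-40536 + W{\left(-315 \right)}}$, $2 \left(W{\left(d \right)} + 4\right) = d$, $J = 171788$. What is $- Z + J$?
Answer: $\frac{13982949666}{81395} \approx 1.7179 \cdot 10^{5}$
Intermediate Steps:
$W{\left(d \right)} = -4 + \frac{d}{2}$
$Z = - \frac{265406}{81395}$ ($Z = \frac{145478 - 12775}{-40536 + \left(-4 + \frac{1}{2} \left(-315\right)\right)} = \frac{132703}{-40536 - \frac{323}{2}} = \frac{132703}{- \frac{81395}{2}} = 132703 \left(- \frac{2}{81395}\right) = - \frac{265406}{81395} \approx -3.2607$)
$- Z + J = \left(-1\right) \left(- \frac{265406}{81395}\right) + 171788 = \frac{265406}{81395} + 171788 = \frac{13982949666}{81395}$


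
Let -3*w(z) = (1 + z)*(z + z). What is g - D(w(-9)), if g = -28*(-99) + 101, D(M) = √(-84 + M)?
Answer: 2873 - 2*I*√33 ≈ 2873.0 - 11.489*I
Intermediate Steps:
w(z) = -2*z*(1 + z)/3 (w(z) = -(1 + z)*(z + z)/3 = -(1 + z)*2*z/3 = -2*z*(1 + z)/3)
g = 2873 (g = 2772 + 101 = 2873)
g - D(w(-9)) = 2873 - √(-84 - ⅔*(-9)*(1 - 9)) = 2873 - √(-84 - ⅔*(-9)*(-8)) = 2873 - √(-84 - 48) = 2873 - √(-132) = 2873 - 2*I*√33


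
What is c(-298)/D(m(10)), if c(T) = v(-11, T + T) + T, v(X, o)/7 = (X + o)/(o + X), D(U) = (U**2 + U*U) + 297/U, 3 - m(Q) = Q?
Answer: -2037/389 ≈ -5.2365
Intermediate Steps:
m(Q) = 3 - Q
D(U) = 2*U**2 + 297/U (D(U) = (U**2 + U**2) + 297/U = 2*U**2 + 297/U)
v(X, o) = 7 (v(X, o) = 7*((X + o)/(o + X)) = 7*((X + o)/(X + o)) = 7*1 = 7)
c(T) = 7 + T
c(-298)/D(m(10)) = (7 - 298)/(((297 + 2*(3 - 1*10)**3)/(3 - 1*10))) = -291*(3 - 10)/(297 + 2*(3 - 10)**3) = -291*(-7/(297 + 2*(-7)**3)) = -291*(-7/(297 + 2*(-343))) = -291*(-7/(297 - 686)) = -291/((-1/7*(-389))) = -291/389/7 = -291*7/389 = -2037/389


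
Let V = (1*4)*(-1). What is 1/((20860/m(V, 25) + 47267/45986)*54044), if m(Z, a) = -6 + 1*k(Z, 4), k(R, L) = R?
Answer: -22993/2590856632638 ≈ -8.8747e-9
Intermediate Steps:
V = -4 (V = 4*(-1) = -4)
m(Z, a) = -6 + Z (m(Z, a) = -6 + 1*Z = -6 + Z)
1/((20860/m(V, 25) + 47267/45986)*54044) = 1/((20860/(-6 - 4) + 47267/45986)*54044) = (1/54044)/(20860/(-10) + 47267*(1/45986)) = (1/54044)/(20860*(-1/10) + 47267/45986) = (1/54044)/(-2086 + 47267/45986) = (1/54044)/(-95879529/45986) = -45986/95879529*1/54044 = -22993/2590856632638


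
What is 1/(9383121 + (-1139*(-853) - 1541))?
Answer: 1/10353147 ≈ 9.6589e-8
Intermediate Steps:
1/(9383121 + (-1139*(-853) - 1541)) = 1/(9383121 + (971567 - 1541)) = 1/(9383121 + 970026) = 1/10353147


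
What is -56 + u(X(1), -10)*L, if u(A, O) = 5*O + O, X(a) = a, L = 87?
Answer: -5276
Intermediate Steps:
u(A, O) = 6*O
-56 + u(X(1), -10)*L = -56 + (6*(-10))*87 = -56 - 60*87 = -56 - 5220 = -5276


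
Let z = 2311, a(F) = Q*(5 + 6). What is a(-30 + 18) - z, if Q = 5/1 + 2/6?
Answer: -6757/3 ≈ -2252.3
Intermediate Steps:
Q = 16/3 (Q = 5*1 + 2*(⅙) = 5 + ⅓ = 16/3 ≈ 5.3333)
a(F) = 176/3 (a(F) = 16*(5 + 6)/3 = (16/3)*11 = 176/3)
a(-30 + 18) - z = 176/3 - 1*2311 = 176/3 - 2311 = -6757/3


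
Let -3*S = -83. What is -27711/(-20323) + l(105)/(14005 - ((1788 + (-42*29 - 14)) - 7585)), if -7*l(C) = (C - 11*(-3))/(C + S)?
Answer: 811938124521/595471256926 ≈ 1.3635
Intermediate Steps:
S = 83/3 (S = -1/3*(-83) = 83/3 ≈ 27.667)
l(C) = -(33 + C)/(7*(83/3 + C)) (l(C) = -(C - 11*(-3))/(7*(C + 83/3)) = -(C + 33)/(7*(83/3 + C)) = -(33 + C)/(7*(83/3 + C)))
-27711/(-20323) + l(105)/(14005 - ((1788 + (-42*29 - 14)) - 7585)) = -27711/(-20323) + (3*(-33 - 1*105)/(7*(83 + 3*105)))/(14005 - ((1788 + (-42*29 - 14)) - 7585)) = -27711*(-1/20323) + (3*(-33 - 105)/(7*(83 + 315)))/(14005 - ((1788 + (-1218 - 14)) - 7585)) = 27711/20323 + ((3/7)*(-138)/398)/(14005 - ((1788 - 1232) - 7585)) = 27711/20323 + ((3/7)*(1/398)*(-138))/(14005 - (556 - 7585)) = 27711/20323 - 207/(1393*(14005 - 1*(-7029))) = 27711/20323 - 207/(1393*(14005 + 7029)) = 27711/20323 - 207/1393/21034 = 27711/20323 - 207/1393*1/21034 = 27711/20323 - 207/29300362 = 811938124521/595471256926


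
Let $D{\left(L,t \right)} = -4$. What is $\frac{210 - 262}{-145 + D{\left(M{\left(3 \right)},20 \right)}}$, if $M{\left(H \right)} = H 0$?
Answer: $\frac{52}{149} \approx 0.34899$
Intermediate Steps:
$M{\left(H \right)} = 0$
$\frac{210 - 262}{-145 + D{\left(M{\left(3 \right)},20 \right)}} = \frac{210 - 262}{-145 - 4} = - \frac{52}{-149} = \left(-52\right) \left(- \frac{1}{149}\right) = \frac{52}{149}$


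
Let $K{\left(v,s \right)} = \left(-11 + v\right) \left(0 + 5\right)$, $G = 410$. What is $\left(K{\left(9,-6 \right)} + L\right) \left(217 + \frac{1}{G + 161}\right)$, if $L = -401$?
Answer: $- \frac{50926188}{571} \approx -89188.0$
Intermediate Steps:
$K{\left(v,s \right)} = -55 + 5 v$ ($K{\left(v,s \right)} = \left(-11 + v\right) 5 = -55 + 5 v$)
$\left(K{\left(9,-6 \right)} + L\right) \left(217 + \frac{1}{G + 161}\right) = \left(\left(-55 + 5 \cdot 9\right) - 401\right) \left(217 + \frac{1}{410 + 161}\right) = \left(\left(-55 + 45\right) - 401\right) \left(217 + \frac{1}{571}\right) = \left(-10 - 401\right) \left(217 + \frac{1}{571}\right) = \left(-411\right) \frac{123908}{571} = - \frac{50926188}{571}$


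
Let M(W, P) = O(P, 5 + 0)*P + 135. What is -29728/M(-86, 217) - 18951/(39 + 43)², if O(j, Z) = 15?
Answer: -132067481/11397180 ≈ -11.588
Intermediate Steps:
M(W, P) = 135 + 15*P (M(W, P) = 15*P + 135 = 135 + 15*P)
-29728/M(-86, 217) - 18951/(39 + 43)² = -29728/(135 + 15*217) - 18951/(39 + 43)² = -29728/(135 + 3255) - 18951/(82²) = -29728/3390 - 18951/6724 = -29728*1/3390 - 18951*1/6724 = -14864/1695 - 18951/6724 = -132067481/11397180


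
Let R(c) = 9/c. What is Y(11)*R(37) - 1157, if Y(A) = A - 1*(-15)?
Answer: -42575/37 ≈ -1150.7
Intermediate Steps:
Y(A) = 15 + A (Y(A) = A + 15 = 15 + A)
Y(11)*R(37) - 1157 = (15 + 11)*(9/37) - 1157 = 26*(9*(1/37)) - 1157 = 26*(9/37) - 1157 = 234/37 - 1157 = -42575/37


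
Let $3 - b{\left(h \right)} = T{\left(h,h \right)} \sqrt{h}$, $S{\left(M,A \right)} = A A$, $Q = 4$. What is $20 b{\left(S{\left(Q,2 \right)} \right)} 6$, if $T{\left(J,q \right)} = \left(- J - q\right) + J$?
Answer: $1320$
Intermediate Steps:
$S{\left(M,A \right)} = A^{2}$
$T{\left(J,q \right)} = - q$
$b{\left(h \right)} = 3 + h^{\frac{3}{2}}$ ($b{\left(h \right)} = 3 - - h \sqrt{h} = 3 - - h^{\frac{3}{2}} = 3 + h^{\frac{3}{2}}$)
$20 b{\left(S{\left(Q,2 \right)} \right)} 6 = 20 \left(3 + \left(2^{2}\right)^{\frac{3}{2}}\right) 6 = 20 \left(3 + 4^{\frac{3}{2}}\right) 6 = 20 \left(3 + 8\right) 6 = 20 \cdot 11 \cdot 6 = 220 \cdot 6 = 1320$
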